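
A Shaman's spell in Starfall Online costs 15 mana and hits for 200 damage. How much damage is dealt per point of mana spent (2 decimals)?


Efficiency = damage / mana
= 200 / 15
= 13.33

13.33 dmg/mana


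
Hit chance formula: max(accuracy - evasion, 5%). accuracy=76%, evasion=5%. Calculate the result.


accuracy - evasion = 76 - 5 = 71
Apply floor: max(71, 5) = 71
Hit chance = 71%

71%


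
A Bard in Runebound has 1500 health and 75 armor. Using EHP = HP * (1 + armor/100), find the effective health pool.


EHP = 1500 * (1 + 75/100)
= 1500 * (1 + 0.75)
= 1500 * 1.75
= 2625.0

2625.0 EHP


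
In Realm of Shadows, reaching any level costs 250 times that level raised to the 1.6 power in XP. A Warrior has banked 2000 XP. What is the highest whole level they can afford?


XP = 250 * level^1.6, so level = (XP / 250)^(1/1.6)
= (2000 / 250)^(1/1.6)
= 8.0^0.625
= 3.668
Floor: level = 3

level 3


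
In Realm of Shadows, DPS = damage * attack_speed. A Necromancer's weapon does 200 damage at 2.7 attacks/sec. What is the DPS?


DPS = damage * attack_speed
= 200 * 2.7
= 540.0

540.0 DPS


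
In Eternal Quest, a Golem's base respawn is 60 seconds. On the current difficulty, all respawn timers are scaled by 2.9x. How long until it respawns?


Respawn time = base * multiplier
= 60 * 2.9
= 174.0 seconds

174.0 seconds


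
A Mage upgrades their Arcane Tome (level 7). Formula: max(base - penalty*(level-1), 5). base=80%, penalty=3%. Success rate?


raw_rate = 80 - 3 * (7 - 1)
= 80 - 3 * 6
= 80 - 18
= 62
Apply floor: max(62, 5) = 62%

62%


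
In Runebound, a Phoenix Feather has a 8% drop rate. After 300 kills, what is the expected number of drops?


Expected drops = kills * (drop_rate / 100)
= 300 * (8 / 100)
= 300 * 0.08
= 24.0

24.0 drops


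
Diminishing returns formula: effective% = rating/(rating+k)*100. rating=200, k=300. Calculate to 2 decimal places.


effective% = rating / (rating + k) * 100
= 200 / (200 + 300) * 100
= 200 / 500 * 100
= 0.4 * 100
= 40.00%

40.00%


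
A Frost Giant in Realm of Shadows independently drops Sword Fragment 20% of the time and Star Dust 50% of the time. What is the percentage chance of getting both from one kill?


For independent events, P(both) = P(A) * P(B)
= 20% * 50%
= 1000 / 100 %
= 10.0%

10.0%


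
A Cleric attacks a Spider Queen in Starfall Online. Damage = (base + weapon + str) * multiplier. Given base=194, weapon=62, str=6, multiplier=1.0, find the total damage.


Sum base + weapon + str = 194 + 62 + 6 = 262
Multiply by 1.0:
262 * 1.0 = 262.0

262.0 damage


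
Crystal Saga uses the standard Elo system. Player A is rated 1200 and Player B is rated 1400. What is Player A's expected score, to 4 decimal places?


Elo expected score: Ea = 1/(1 + 10^((Rb-Ra)/400))
Rb - Ra = 1400 - 1200 = 200
(Rb-Ra)/400 = 200/400 = 0.5
10^0.5 = 3.162278
Ea = 1/(1 + 3.162278) = 1/4.162278 = 0.2403

0.2403


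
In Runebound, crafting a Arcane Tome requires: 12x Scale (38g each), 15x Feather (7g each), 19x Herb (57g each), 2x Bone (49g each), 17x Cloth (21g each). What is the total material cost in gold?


Cost breakdown:
  Scale: 12 * 38 = 456
  Feather: 15 * 7 = 105
  Herb: 19 * 57 = 1083
  Bone: 2 * 49 = 98
  Cloth: 17 * 21 = 357
Total = 456 + 105 + 1083 + 98 + 357 = 2099

2099 gold


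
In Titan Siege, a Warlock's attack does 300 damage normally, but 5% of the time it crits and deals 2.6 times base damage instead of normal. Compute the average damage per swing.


E[dmg] = base * (1 + crit_chance * (crit_mult - 1))
cc as decimal = 5/100 = 0.05
cm - 1 = 2.6 - 1 = 1.6
Bonus factor = 0.05 * 1.6 = 0.08
Total multiplier = 1 + 0.08 = 1.08
Expected damage = 300 * 1.08 = 324.00

324.00 damage


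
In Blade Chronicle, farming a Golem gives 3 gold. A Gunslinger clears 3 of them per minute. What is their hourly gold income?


Gold per minute = 3 * 3 = 9
Gold per hour = 9 * 60 = 540

540 gold/hour


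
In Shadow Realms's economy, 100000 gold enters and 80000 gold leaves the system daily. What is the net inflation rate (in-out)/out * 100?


Net gold = 100000 - 80000 = 20000
Inflation rate = net / sunk * 100 = 20000 / 80000 * 100
= 0.25 * 100
= 25.00%

25.00%


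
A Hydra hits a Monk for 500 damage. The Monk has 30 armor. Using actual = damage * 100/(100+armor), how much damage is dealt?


actual = 500 * 100 / (100 + 30)
= 500 * 100 / 130
= 50000 / 130
= 384.62

384.62 damage


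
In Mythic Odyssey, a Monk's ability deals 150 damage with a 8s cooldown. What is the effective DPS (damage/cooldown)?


DPS = damage / cooldown
= 150 / 8
= 18.75

18.75 DPS


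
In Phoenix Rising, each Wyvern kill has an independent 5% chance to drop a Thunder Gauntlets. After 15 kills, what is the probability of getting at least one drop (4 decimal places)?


P(at least one) = 1 - P(none) = 1 - (1-p)^n
p = 5/100 = 0.05
1 - p = 0.95
(1 - p)^15 = 0.95^15 = 0.463291
P(at least one) = 1 - 0.463291 = 0.5367

0.5367


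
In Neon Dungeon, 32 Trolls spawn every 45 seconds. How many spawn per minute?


Spawns per minute = count * (60 / interval)
= 32 * (60 / 45)
= 32 * 1.3333
= 42.67

42.67 per minute


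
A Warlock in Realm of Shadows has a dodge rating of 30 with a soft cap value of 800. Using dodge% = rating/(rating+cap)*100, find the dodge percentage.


dodge% = 30 / (30 + 800) * 100
= 30 / 830 * 100
= 0.036145 * 100
= 3.61%

3.61%


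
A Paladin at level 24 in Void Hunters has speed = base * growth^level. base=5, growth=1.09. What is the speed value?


value = base * growth^level
= 5 * 1.09^24
= 5 * 7.911083
= 39.56

39.56 speed


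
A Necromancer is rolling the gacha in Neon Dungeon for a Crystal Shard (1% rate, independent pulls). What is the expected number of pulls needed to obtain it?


Expected pulls for a geometric distribution = 1/p = 100 / rate%
= 100 / 1
= 100.0

100.0 pulls


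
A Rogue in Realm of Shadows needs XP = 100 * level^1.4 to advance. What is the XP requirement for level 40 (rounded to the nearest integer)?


XP = 100 * level^1.4
Substitute level = 40:
XP = 100 * 40^1.4
= 100 * 174.9379
= 17494

17494 XP


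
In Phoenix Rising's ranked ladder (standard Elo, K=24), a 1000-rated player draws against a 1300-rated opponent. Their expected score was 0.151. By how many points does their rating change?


Elo update: delta = K * (S - Ea), where S = 0.5 (draws)
S - Ea = 0.5 - 0.151 = 0.349
Rating change = 24 * 0.349
= 8.38

8.38 rating points


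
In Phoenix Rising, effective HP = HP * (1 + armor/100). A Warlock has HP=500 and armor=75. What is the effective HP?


EHP = 500 * (1 + 75/100)
= 500 * (1 + 0.75)
= 500 * 1.75
= 875.0

875.0 EHP


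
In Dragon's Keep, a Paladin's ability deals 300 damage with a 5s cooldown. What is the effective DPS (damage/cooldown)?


DPS = damage / cooldown
= 300 / 5
= 60.00

60.00 DPS


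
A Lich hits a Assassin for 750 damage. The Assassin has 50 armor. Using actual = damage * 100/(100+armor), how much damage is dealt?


actual = 750 * 100 / (100 + 50)
= 750 * 100 / 150
= 75000 / 150
= 500.00

500.00 damage


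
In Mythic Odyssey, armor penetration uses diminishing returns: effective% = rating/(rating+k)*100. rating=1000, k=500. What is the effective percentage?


effective% = rating / (rating + k) * 100
= 1000 / (1000 + 500) * 100
= 1000 / 1500 * 100
= 0.666667 * 100
= 66.67%

66.67%


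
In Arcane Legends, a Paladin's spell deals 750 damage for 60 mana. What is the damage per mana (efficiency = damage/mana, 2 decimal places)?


Efficiency = damage / mana
= 750 / 60
= 12.50

12.50 dmg/mana


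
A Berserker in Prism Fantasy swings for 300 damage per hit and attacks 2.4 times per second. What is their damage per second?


DPS = damage * attack_speed
= 300 * 2.4
= 720.0

720.0 DPS


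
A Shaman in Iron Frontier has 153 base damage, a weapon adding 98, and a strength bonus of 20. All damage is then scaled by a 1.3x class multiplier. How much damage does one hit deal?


Sum base + weapon + str = 153 + 98 + 20 = 271
Multiply by 1.3:
271 * 1.3 = 352.3

352.3 damage


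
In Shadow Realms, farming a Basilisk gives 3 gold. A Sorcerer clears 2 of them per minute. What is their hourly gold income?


Gold per minute = 3 * 2 = 6
Gold per hour = 6 * 60 = 360

360 gold/hour


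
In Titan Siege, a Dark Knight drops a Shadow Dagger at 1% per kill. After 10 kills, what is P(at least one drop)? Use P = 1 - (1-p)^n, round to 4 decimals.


P(at least one) = 1 - P(none) = 1 - (1-p)^n
p = 1/100 = 0.01
1 - p = 0.99
(1 - p)^10 = 0.99^10 = 0.904382
P(at least one) = 1 - 0.904382 = 0.0956

0.0956


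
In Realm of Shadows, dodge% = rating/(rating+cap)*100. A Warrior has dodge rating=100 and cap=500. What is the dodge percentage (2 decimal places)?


dodge% = 100 / (100 + 500) * 100
= 100 / 600 * 100
= 0.166667 * 100
= 16.67%

16.67%


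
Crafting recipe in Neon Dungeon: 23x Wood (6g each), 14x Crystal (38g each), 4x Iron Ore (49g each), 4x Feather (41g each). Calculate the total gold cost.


Cost breakdown:
  Wood: 23 * 6 = 138
  Crystal: 14 * 38 = 532
  Iron Ore: 4 * 49 = 196
  Feather: 4 * 41 = 164
Total = 138 + 532 + 196 + 164 = 1030

1030 gold


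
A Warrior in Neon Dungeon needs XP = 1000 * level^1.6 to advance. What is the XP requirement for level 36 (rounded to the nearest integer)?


XP = 1000 * level^1.6
Substitute level = 36:
XP = 1000 * 36^1.6
= 1000 * 309.0893
= 309089

309089 XP


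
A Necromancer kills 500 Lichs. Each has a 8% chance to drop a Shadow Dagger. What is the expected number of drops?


Expected drops = kills * (drop_rate / 100)
= 500 * (8 / 100)
= 500 * 0.08
= 40.0

40.0 drops


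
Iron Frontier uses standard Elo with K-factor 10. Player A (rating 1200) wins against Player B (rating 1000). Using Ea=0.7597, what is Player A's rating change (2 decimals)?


Elo update: delta = K * (S - Ea), where S = 1 (wins)
S - Ea = 1 - 0.7597 = 0.2403
Rating change = 10 * 0.2403
= 2.40

2.40 rating points


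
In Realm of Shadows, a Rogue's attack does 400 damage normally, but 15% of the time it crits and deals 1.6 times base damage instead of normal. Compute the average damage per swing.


E[dmg] = base * (1 + crit_chance * (crit_mult - 1))
cc as decimal = 15/100 = 0.15
cm - 1 = 1.6 - 1 = 0.6
Bonus factor = 0.15 * 0.6 = 0.09
Total multiplier = 1 + 0.09 = 1.09
Expected damage = 400 * 1.09 = 436.00

436.00 damage


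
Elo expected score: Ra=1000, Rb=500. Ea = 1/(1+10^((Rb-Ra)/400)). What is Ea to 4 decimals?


Elo expected score: Ea = 1/(1 + 10^((Rb-Ra)/400))
Rb - Ra = 500 - 1000 = -500
(Rb-Ra)/400 = -500/400 = -1.25
10^-1.25 = 0.056234
Ea = 1/(1 + 0.056234) = 1/1.056234 = 0.9468

0.9468


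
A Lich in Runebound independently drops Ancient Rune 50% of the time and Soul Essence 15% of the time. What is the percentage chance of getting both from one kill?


For independent events, P(both) = P(A) * P(B)
= 50% * 15%
= 750 / 100 %
= 7.5%

7.5%


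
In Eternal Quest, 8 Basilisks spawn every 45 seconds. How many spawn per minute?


Spawns per minute = count * (60 / interval)
= 8 * (60 / 45)
= 8 * 1.3333
= 10.67

10.67 per minute


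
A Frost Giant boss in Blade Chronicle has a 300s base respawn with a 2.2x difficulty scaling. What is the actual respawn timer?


Respawn time = base * multiplier
= 300 * 2.2
= 660.0 seconds

660.0 seconds


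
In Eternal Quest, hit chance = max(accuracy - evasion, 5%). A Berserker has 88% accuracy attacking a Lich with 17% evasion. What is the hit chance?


accuracy - evasion = 88 - 17 = 71
Apply floor: max(71, 5) = 71
Hit chance = 71%

71%


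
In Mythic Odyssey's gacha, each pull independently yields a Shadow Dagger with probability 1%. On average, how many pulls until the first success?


Expected pulls for a geometric distribution = 1/p = 100 / rate%
= 100 / 1
= 100.0

100.0 pulls


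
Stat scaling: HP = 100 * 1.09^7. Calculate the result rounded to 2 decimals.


value = base * growth^level
= 100 * 1.09^7
= 100 * 1.828039
= 182.80

182.80 HP


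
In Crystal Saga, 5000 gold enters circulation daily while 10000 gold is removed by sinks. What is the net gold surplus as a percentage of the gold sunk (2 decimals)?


Net gold = 5000 - 10000 = -5000
Inflation rate = net / sunk * 100 = -5000 / 10000 * 100
= -0.5 * 100
= -50.00%

-50.00%


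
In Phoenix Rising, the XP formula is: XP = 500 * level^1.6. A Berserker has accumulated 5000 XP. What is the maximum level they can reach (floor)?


XP = 500 * level^1.6, so level = (XP / 500)^(1/1.6)
= (5000 / 500)^(1/1.6)
= 10.0^0.625
= 4.217
Floor: level = 4

level 4


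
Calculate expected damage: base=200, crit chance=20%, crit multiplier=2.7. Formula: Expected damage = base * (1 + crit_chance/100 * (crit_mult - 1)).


E[dmg] = base * (1 + crit_chance * (crit_mult - 1))
cc as decimal = 20/100 = 0.2
cm - 1 = 2.7 - 1 = 1.7
Bonus factor = 0.2 * 1.7 = 0.34
Total multiplier = 1 + 0.34 = 1.34
Expected damage = 200 * 1.34 = 268.00

268.00 damage


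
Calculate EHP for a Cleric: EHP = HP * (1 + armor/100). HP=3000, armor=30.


EHP = 3000 * (1 + 30/100)
= 3000 * (1 + 0.3)
= 3000 * 1.3
= 3900.0

3900.0 EHP


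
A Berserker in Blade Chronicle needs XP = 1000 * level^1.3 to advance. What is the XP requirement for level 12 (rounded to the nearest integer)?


XP = 1000 * level^1.3
Substitute level = 12:
XP = 1000 * 12^1.3
= 1000 * 25.2892
= 25289

25289 XP


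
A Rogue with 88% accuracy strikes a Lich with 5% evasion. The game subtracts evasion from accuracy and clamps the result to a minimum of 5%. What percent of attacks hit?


accuracy - evasion = 88 - 5 = 83
Apply floor: max(83, 5) = 83
Hit chance = 83%

83%


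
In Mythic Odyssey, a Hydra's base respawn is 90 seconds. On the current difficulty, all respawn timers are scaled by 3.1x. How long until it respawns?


Respawn time = base * multiplier
= 90 * 3.1
= 279.0 seconds

279.0 seconds


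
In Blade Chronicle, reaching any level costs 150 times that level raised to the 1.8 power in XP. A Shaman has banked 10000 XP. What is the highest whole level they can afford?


XP = 150 * level^1.8, so level = (XP / 150)^(1/1.8)
= (10000 / 150)^(1/1.8)
= 66.6667^0.5556
= 10.3106
Floor: level = 10

level 10


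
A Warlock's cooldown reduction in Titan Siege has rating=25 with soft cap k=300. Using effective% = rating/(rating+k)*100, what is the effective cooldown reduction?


effective% = rating / (rating + k) * 100
= 25 / (25 + 300) * 100
= 25 / 325 * 100
= 0.076923 * 100
= 7.69%

7.69%


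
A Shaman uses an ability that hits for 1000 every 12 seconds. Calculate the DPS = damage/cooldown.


DPS = damage / cooldown
= 1000 / 12
= 83.33

83.33 DPS


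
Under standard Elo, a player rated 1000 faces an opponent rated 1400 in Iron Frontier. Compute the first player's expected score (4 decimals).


Elo expected score: Ea = 1/(1 + 10^((Rb-Ra)/400))
Rb - Ra = 1400 - 1000 = 400
(Rb-Ra)/400 = 400/400 = 1.0
10^1.0 = 10.0
Ea = 1/(1 + 10.0) = 1/11.0 = 0.0909

0.0909


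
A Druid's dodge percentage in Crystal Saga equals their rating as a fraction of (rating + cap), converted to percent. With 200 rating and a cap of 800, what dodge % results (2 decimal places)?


dodge% = 200 / (200 + 800) * 100
= 200 / 1000 * 100
= 0.2 * 100
= 20.00%

20.00%


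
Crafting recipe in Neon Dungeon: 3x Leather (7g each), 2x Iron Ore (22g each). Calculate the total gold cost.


Cost breakdown:
  Leather: 3 * 7 = 21
  Iron Ore: 2 * 22 = 44
Total = 21 + 44 = 65

65 gold


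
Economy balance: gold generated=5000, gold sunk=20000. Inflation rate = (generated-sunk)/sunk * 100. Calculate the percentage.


Net gold = 5000 - 20000 = -15000
Inflation rate = net / sunk * 100 = -15000 / 20000 * 100
= -0.75 * 100
= -75.00%

-75.00%


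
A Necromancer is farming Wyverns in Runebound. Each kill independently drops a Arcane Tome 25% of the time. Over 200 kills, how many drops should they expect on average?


Expected drops = kills * (drop_rate / 100)
= 200 * (25 / 100)
= 200 * 0.25
= 50.0

50.0 drops


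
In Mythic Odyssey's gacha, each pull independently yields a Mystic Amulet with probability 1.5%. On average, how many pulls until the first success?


Expected pulls for a geometric distribution = 1/p = 100 / rate%
= 100 / 1.5
= 66.67

66.67 pulls


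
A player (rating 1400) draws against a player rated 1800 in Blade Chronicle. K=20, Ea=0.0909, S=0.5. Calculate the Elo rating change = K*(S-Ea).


Elo update: delta = K * (S - Ea), where S = 0.5 (draws)
S - Ea = 0.5 - 0.0909 = 0.4091
Rating change = 20 * 0.4091
= 8.18

8.18 rating points


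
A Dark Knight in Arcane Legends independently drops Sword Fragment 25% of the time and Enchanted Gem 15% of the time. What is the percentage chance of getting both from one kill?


For independent events, P(both) = P(A) * P(B)
= 25% * 15%
= 375 / 100 %
= 3.75%

3.75%


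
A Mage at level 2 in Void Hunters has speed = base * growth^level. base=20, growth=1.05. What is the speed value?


value = base * growth^level
= 20 * 1.05^2
= 20 * 1.1025
= 22.05

22.05 speed


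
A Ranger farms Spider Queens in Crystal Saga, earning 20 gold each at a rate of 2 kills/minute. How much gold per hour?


Gold per minute = 20 * 2 = 40
Gold per hour = 40 * 60 = 2400

2400 gold/hour


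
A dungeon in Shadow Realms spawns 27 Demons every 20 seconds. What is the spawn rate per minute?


Spawns per minute = count * (60 / interval)
= 27 * (60 / 20)
= 27 * 3.0
= 81.0

81.0 per minute


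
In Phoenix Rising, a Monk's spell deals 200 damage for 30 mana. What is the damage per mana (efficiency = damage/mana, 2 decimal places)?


Efficiency = damage / mana
= 200 / 30
= 6.67

6.67 dmg/mana


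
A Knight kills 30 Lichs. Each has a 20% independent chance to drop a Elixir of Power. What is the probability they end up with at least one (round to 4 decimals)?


P(at least one) = 1 - P(none) = 1 - (1-p)^n
p = 20/100 = 0.2
1 - p = 0.8
(1 - p)^30 = 0.8^30 = 0.001238
P(at least one) = 1 - 0.001238 = 0.9988

0.9988


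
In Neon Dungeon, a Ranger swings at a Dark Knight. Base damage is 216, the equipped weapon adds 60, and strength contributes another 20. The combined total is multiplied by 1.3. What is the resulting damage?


Sum base + weapon + str = 216 + 60 + 20 = 296
Multiply by 1.3:
296 * 1.3 = 384.8

384.8 damage


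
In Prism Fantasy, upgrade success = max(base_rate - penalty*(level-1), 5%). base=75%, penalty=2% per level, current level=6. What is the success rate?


raw_rate = 75 - 2 * (6 - 1)
= 75 - 2 * 5
= 75 - 10
= 65
Apply floor: max(65, 5) = 65%

65%


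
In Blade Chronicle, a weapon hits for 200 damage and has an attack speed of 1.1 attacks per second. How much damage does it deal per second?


DPS = damage * attack_speed
= 200 * 1.1
= 220.0

220.0 DPS


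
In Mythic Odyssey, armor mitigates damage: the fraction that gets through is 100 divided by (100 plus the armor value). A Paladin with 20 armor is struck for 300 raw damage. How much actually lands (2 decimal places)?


actual = 300 * 100 / (100 + 20)
= 300 * 100 / 120
= 30000 / 120
= 250.00

250.00 damage


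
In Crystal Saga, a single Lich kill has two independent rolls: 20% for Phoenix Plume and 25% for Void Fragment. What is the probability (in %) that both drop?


For independent events, P(both) = P(A) * P(B)
= 20% * 25%
= 500 / 100 %
= 5.0%

5.0%


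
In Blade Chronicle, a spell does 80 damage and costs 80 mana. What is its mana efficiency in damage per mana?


Efficiency = damage / mana
= 80 / 80
= 1.00

1.00 dmg/mana


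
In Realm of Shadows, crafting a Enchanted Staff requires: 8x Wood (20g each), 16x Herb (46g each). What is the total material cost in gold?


Cost breakdown:
  Wood: 8 * 20 = 160
  Herb: 16 * 46 = 736
Total = 160 + 736 = 896

896 gold


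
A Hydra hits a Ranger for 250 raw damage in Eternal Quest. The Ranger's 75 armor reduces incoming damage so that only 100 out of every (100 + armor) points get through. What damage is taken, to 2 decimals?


actual = 250 * 100 / (100 + 75)
= 250 * 100 / 175
= 25000 / 175
= 142.86

142.86 damage


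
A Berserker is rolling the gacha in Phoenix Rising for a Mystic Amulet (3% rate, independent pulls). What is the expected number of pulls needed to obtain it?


Expected pulls for a geometric distribution = 1/p = 100 / rate%
= 100 / 3
= 33.33

33.33 pulls


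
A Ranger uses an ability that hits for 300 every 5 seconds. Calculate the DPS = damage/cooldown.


DPS = damage / cooldown
= 300 / 5
= 60.00

60.00 DPS


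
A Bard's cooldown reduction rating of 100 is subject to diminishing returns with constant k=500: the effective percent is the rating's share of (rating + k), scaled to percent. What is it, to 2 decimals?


effective% = rating / (rating + k) * 100
= 100 / (100 + 500) * 100
= 100 / 600 * 100
= 0.166667 * 100
= 16.67%

16.67%


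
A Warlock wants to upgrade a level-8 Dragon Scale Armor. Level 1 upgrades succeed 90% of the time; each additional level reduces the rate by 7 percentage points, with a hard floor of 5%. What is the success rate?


raw_rate = 90 - 7 * (8 - 1)
= 90 - 7 * 7
= 90 - 49
= 41
Apply floor: max(41, 5) = 41%

41%


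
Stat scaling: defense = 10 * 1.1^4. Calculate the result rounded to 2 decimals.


value = base * growth^level
= 10 * 1.1^4
= 10 * 1.4641
= 14.64

14.64 defense


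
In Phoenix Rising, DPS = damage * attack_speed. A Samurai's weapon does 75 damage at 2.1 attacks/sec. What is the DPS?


DPS = damage * attack_speed
= 75 * 2.1
= 157.5

157.5 DPS


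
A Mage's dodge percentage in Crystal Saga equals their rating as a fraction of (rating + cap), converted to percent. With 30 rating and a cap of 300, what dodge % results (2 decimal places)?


dodge% = 30 / (30 + 300) * 100
= 30 / 330 * 100
= 0.090909 * 100
= 9.09%

9.09%


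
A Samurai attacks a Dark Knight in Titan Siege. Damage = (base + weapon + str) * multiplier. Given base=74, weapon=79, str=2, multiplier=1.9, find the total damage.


Sum base + weapon + str = 74 + 79 + 2 = 155
Multiply by 1.9:
155 * 1.9 = 294.5

294.5 damage


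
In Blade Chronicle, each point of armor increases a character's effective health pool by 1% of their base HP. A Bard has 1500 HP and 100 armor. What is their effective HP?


EHP = 1500 * (1 + 100/100)
= 1500 * (1 + 1.0)
= 1500 * 2.0
= 3000.0

3000.0 EHP


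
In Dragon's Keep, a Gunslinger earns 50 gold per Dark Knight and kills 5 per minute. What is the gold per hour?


Gold per minute = 50 * 5 = 250
Gold per hour = 250 * 60 = 15000

15000 gold/hour


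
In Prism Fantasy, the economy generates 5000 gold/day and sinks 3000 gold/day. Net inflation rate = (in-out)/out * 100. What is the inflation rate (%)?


Net gold = 5000 - 3000 = 2000
Inflation rate = net / sunk * 100 = 2000 / 3000 * 100
= 0.666667 * 100
= 66.67%

66.67%


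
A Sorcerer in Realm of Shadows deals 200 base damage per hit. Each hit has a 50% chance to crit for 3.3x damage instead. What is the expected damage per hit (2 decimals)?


E[dmg] = base * (1 + crit_chance * (crit_mult - 1))
cc as decimal = 50/100 = 0.5
cm - 1 = 3.3 - 1 = 2.3
Bonus factor = 0.5 * 2.3 = 1.15
Total multiplier = 1 + 1.15 = 2.15
Expected damage = 200 * 2.15 = 430.00

430.00 damage


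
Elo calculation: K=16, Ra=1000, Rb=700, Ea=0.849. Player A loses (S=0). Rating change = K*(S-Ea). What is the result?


Elo update: delta = K * (S - Ea), where S = 0 (loses)
S - Ea = 0 - 0.849 = -0.849
Rating change = 16 * -0.849
= -13.58

-13.58 rating points


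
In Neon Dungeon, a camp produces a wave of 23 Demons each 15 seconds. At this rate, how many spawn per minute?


Spawns per minute = count * (60 / interval)
= 23 * (60 / 15)
= 23 * 4.0
= 92.0

92.0 per minute


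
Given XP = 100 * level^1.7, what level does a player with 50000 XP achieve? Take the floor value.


XP = 100 * level^1.7, so level = (XP / 100)^(1/1.7)
= (50000 / 100)^(1/1.7)
= 500.0^0.5882
= 38.6927
Floor: level = 38

level 38


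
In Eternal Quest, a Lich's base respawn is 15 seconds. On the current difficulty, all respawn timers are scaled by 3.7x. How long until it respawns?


Respawn time = base * multiplier
= 15 * 3.7
= 55.5 seconds

55.5 seconds


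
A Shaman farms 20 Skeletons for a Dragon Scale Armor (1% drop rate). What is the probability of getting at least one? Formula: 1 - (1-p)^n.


P(at least one) = 1 - P(none) = 1 - (1-p)^n
p = 1/100 = 0.01
1 - p = 0.99
(1 - p)^20 = 0.99^20 = 0.817907
P(at least one) = 1 - 0.817907 = 0.1821

0.1821


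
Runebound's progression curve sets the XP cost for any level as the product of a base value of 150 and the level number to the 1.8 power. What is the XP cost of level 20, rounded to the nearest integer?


XP = 150 * level^1.8
Substitute level = 20:
XP = 150 * 20^1.8
= 150 * 219.7121
= 32957

32957 XP


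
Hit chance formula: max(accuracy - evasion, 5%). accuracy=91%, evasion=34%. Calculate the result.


accuracy - evasion = 91 - 34 = 57
Apply floor: max(57, 5) = 57
Hit chance = 57%

57%


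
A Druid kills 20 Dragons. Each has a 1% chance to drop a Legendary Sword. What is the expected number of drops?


Expected drops = kills * (drop_rate / 100)
= 20 * (1 / 100)
= 20 * 0.01
= 0.2

0.2 drops


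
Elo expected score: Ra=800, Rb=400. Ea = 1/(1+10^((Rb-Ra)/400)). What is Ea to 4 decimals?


Elo expected score: Ea = 1/(1 + 10^((Rb-Ra)/400))
Rb - Ra = 400 - 800 = -400
(Rb-Ra)/400 = -400/400 = -1.0
10^-1.0 = 0.1
Ea = 1/(1 + 0.1) = 1/1.1 = 0.9091

0.9091


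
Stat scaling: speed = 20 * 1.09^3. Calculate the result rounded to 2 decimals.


value = base * growth^level
= 20 * 1.09^3
= 20 * 1.295029
= 25.90

25.90 speed


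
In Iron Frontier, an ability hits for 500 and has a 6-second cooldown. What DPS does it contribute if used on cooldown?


DPS = damage / cooldown
= 500 / 6
= 83.33

83.33 DPS


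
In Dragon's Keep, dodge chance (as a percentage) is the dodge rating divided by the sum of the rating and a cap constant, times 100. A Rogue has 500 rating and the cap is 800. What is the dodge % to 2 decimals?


dodge% = 500 / (500 + 800) * 100
= 500 / 1300 * 100
= 0.384615 * 100
= 38.46%

38.46%


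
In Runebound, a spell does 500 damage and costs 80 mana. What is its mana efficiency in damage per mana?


Efficiency = damage / mana
= 500 / 80
= 6.25

6.25 dmg/mana


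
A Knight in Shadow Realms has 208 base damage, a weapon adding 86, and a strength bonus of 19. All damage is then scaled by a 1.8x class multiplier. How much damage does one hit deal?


Sum base + weapon + str = 208 + 86 + 19 = 313
Multiply by 1.8:
313 * 1.8 = 563.4

563.4 damage


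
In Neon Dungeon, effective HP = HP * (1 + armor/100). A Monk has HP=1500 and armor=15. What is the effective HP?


EHP = 1500 * (1 + 15/100)
= 1500 * (1 + 0.15)
= 1500 * 1.15
= 1725.0

1725.0 EHP


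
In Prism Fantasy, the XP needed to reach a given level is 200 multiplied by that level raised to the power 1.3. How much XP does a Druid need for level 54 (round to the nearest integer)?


XP = 200 * level^1.3
Substitute level = 54:
XP = 200 * 54^1.3
= 200 * 178.6948
= 35739

35739 XP


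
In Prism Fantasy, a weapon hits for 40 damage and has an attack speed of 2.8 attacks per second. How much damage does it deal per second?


DPS = damage * attack_speed
= 40 * 2.8
= 112.0

112.0 DPS


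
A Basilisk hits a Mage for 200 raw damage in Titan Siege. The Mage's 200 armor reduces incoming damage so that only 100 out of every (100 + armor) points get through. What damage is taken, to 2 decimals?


actual = 200 * 100 / (100 + 200)
= 200 * 100 / 300
= 20000 / 300
= 66.67

66.67 damage


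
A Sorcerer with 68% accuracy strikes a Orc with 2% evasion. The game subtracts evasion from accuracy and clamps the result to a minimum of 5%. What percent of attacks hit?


accuracy - evasion = 68 - 2 = 66
Apply floor: max(66, 5) = 66
Hit chance = 66%

66%


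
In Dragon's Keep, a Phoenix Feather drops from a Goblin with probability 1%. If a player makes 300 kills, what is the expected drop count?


Expected drops = kills * (drop_rate / 100)
= 300 * (1 / 100)
= 300 * 0.01
= 3.0

3.0 drops


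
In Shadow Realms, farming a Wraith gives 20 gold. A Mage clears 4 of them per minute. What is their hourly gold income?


Gold per minute = 20 * 4 = 80
Gold per hour = 80 * 60 = 4800

4800 gold/hour


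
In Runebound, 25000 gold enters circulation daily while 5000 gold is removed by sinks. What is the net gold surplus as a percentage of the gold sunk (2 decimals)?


Net gold = 25000 - 5000 = 20000
Inflation rate = net / sunk * 100 = 20000 / 5000 * 100
= 4.0 * 100
= 400.00%

400.00%


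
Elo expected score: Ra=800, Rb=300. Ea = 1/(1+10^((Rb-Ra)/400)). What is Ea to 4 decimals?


Elo expected score: Ea = 1/(1 + 10^((Rb-Ra)/400))
Rb - Ra = 300 - 800 = -500
(Rb-Ra)/400 = -500/400 = -1.25
10^-1.25 = 0.056234
Ea = 1/(1 + 0.056234) = 1/1.056234 = 0.9468

0.9468


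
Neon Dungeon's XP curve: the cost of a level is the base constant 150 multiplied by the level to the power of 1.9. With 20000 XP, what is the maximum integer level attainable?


XP = 150 * level^1.9, so level = (XP / 150)^(1/1.9)
= (20000 / 150)^(1/1.9)
= 133.3333^0.5263
= 13.1338
Floor: level = 13

level 13


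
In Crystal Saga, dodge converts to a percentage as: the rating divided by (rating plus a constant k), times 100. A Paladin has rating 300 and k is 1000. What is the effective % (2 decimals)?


effective% = rating / (rating + k) * 100
= 300 / (300 + 1000) * 100
= 300 / 1300 * 100
= 0.230769 * 100
= 23.08%

23.08%


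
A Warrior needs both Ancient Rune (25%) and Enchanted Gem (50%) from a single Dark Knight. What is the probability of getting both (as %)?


For independent events, P(both) = P(A) * P(B)
= 25% * 50%
= 1250 / 100 %
= 12.5%

12.5%


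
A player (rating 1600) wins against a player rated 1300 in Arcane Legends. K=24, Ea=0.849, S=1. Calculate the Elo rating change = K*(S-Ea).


Elo update: delta = K * (S - Ea), where S = 1 (wins)
S - Ea = 1 - 0.849 = 0.151
Rating change = 24 * 0.151
= 3.62

3.62 rating points


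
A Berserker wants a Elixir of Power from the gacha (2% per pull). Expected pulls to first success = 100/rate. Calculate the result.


Expected pulls for a geometric distribution = 1/p = 100 / rate%
= 100 / 2
= 50.0

50.0 pulls


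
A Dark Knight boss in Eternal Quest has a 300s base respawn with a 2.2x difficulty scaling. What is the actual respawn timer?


Respawn time = base * multiplier
= 300 * 2.2
= 660.0 seconds

660.0 seconds


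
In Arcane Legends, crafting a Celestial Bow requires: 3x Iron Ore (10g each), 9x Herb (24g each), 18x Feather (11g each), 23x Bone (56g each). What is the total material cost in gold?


Cost breakdown:
  Iron Ore: 3 * 10 = 30
  Herb: 9 * 24 = 216
  Feather: 18 * 11 = 198
  Bone: 23 * 56 = 1288
Total = 30 + 216 + 198 + 1288 = 1732

1732 gold


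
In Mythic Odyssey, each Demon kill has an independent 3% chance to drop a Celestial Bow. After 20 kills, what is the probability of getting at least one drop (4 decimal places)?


P(at least one) = 1 - P(none) = 1 - (1-p)^n
p = 3/100 = 0.03
1 - p = 0.97
(1 - p)^20 = 0.97^20 = 0.543794
P(at least one) = 1 - 0.543794 = 0.4562

0.4562


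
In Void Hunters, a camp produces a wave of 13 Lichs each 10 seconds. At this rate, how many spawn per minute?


Spawns per minute = count * (60 / interval)
= 13 * (60 / 10)
= 13 * 6.0
= 78.0

78.0 per minute


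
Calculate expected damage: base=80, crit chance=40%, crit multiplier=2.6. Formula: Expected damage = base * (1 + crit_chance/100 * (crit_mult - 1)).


E[dmg] = base * (1 + crit_chance * (crit_mult - 1))
cc as decimal = 40/100 = 0.4
cm - 1 = 2.6 - 1 = 1.6
Bonus factor = 0.4 * 1.6 = 0.64
Total multiplier = 1 + 0.64 = 1.64
Expected damage = 80 * 1.64 = 131.20

131.20 damage


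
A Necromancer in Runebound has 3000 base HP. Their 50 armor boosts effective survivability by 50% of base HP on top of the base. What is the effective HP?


EHP = 3000 * (1 + 50/100)
= 3000 * (1 + 0.5)
= 3000 * 1.5
= 4500.0

4500.0 EHP


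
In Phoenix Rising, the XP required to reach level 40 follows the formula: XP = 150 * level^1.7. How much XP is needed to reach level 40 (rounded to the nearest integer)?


XP = 150 * level^1.7
Substitute level = 40:
XP = 150 * 40^1.7
= 150 * 529.0564
= 79358

79358 XP


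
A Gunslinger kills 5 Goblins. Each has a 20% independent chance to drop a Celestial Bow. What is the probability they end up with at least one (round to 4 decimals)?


P(at least one) = 1 - P(none) = 1 - (1-p)^n
p = 20/100 = 0.2
1 - p = 0.8
(1 - p)^5 = 0.8^5 = 0.327680
P(at least one) = 1 - 0.327680 = 0.6723

0.6723


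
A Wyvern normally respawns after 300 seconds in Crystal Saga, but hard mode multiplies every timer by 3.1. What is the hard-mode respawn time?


Respawn time = base * multiplier
= 300 * 3.1
= 930.0 seconds

930.0 seconds


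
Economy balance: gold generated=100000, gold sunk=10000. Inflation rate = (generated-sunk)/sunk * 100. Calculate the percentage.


Net gold = 100000 - 10000 = 90000
Inflation rate = net / sunk * 100 = 90000 / 10000 * 100
= 9.0 * 100
= 900.00%

900.00%


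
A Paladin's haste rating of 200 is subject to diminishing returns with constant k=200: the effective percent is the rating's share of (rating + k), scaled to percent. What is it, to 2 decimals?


effective% = rating / (rating + k) * 100
= 200 / (200 + 200) * 100
= 200 / 400 * 100
= 0.5 * 100
= 50.00%

50.00%


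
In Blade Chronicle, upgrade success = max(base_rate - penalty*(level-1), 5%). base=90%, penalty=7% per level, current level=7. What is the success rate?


raw_rate = 90 - 7 * (7 - 1)
= 90 - 7 * 6
= 90 - 42
= 48
Apply floor: max(48, 5) = 48%

48%


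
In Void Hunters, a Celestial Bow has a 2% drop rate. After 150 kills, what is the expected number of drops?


Expected drops = kills * (drop_rate / 100)
= 150 * (2 / 100)
= 150 * 0.02
= 3.0

3.0 drops


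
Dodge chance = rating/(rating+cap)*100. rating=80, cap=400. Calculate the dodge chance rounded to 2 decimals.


dodge% = 80 / (80 + 400) * 100
= 80 / 480 * 100
= 0.166667 * 100
= 16.67%

16.67%


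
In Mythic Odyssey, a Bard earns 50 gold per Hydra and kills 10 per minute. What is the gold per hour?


Gold per minute = 50 * 10 = 500
Gold per hour = 500 * 60 = 30000

30000 gold/hour


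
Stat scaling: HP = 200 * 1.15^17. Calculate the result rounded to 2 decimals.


value = base * growth^level
= 200 * 1.15^17
= 200 * 10.761264
= 2152.25

2152.25 HP


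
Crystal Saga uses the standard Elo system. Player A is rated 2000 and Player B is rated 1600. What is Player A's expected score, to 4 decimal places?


Elo expected score: Ea = 1/(1 + 10^((Rb-Ra)/400))
Rb - Ra = 1600 - 2000 = -400
(Rb-Ra)/400 = -400/400 = -1.0
10^-1.0 = 0.1
Ea = 1/(1 + 0.1) = 1/1.1 = 0.9091

0.9091


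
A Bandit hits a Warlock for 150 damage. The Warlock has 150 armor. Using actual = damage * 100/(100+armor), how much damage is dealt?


actual = 150 * 100 / (100 + 150)
= 150 * 100 / 250
= 15000 / 250
= 60.00

60.00 damage


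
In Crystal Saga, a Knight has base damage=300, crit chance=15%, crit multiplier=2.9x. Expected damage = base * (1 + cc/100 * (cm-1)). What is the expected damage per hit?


E[dmg] = base * (1 + crit_chance * (crit_mult - 1))
cc as decimal = 15/100 = 0.15
cm - 1 = 2.9 - 1 = 1.9
Bonus factor = 0.15 * 1.9 = 0.285
Total multiplier = 1 + 0.285 = 1.285
Expected damage = 300 * 1.285 = 385.50

385.50 damage


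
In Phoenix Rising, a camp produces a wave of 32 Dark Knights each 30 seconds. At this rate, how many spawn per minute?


Spawns per minute = count * (60 / interval)
= 32 * (60 / 30)
= 32 * 2.0
= 64.0

64.0 per minute


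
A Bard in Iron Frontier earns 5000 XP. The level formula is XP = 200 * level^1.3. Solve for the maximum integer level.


XP = 200 * level^1.3, so level = (XP / 200)^(1/1.3)
= (5000 / 200)^(1/1.3)
= 25.0^0.7692
= 11.8943
Floor: level = 11

level 11


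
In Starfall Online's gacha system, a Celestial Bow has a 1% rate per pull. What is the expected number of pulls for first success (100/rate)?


Expected pulls for a geometric distribution = 1/p = 100 / rate%
= 100 / 1
= 100.0

100.0 pulls


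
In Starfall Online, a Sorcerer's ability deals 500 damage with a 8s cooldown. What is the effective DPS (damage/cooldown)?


DPS = damage / cooldown
= 500 / 8
= 62.50

62.50 DPS


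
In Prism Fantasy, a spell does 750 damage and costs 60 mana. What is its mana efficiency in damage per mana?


Efficiency = damage / mana
= 750 / 60
= 12.50

12.50 dmg/mana


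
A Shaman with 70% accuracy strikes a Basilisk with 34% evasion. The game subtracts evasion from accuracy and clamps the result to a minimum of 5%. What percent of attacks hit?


accuracy - evasion = 70 - 34 = 36
Apply floor: max(36, 5) = 36
Hit chance = 36%

36%


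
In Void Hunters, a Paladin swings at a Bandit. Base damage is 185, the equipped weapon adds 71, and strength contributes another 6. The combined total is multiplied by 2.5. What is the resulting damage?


Sum base + weapon + str = 185 + 71 + 6 = 262
Multiply by 2.5:
262 * 2.5 = 655.0

655.0 damage


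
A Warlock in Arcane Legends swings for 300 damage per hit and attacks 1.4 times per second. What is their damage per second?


DPS = damage * attack_speed
= 300 * 1.4
= 420.0

420.0 DPS


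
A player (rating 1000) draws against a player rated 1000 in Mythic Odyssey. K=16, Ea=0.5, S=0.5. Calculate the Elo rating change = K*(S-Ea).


Elo update: delta = K * (S - Ea), where S = 0.5 (draws)
S - Ea = 0.5 - 0.5 = 0.0
Rating change = 16 * 0.0
= 0.00

0.00 rating points


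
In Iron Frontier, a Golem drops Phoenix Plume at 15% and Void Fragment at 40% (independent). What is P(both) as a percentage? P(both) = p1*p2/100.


For independent events, P(both) = P(A) * P(B)
= 15% * 40%
= 600 / 100 %
= 6.0%

6.0%


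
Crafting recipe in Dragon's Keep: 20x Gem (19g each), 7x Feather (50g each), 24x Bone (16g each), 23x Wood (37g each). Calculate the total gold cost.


Cost breakdown:
  Gem: 20 * 19 = 380
  Feather: 7 * 50 = 350
  Bone: 24 * 16 = 384
  Wood: 23 * 37 = 851
Total = 380 + 350 + 384 + 851 = 1965

1965 gold


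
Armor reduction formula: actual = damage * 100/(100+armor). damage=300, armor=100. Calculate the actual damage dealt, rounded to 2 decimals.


actual = 300 * 100 / (100 + 100)
= 300 * 100 / 200
= 30000 / 200
= 150.00

150.00 damage


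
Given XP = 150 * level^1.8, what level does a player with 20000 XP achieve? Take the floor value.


XP = 150 * level^1.8, so level = (XP / 150)^(1/1.8)
= (20000 / 150)^(1/1.8)
= 133.3333^0.5556
= 15.1538
Floor: level = 15

level 15


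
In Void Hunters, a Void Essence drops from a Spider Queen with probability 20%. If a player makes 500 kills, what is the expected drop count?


Expected drops = kills * (drop_rate / 100)
= 500 * (20 / 100)
= 500 * 0.2
= 100.0

100.0 drops


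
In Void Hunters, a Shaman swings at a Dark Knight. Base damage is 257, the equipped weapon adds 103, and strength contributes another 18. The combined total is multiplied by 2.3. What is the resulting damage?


Sum base + weapon + str = 257 + 103 + 18 = 378
Multiply by 2.3:
378 * 2.3 = 869.4

869.4 damage


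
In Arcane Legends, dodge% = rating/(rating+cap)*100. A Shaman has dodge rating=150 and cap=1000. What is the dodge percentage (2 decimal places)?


dodge% = 150 / (150 + 1000) * 100
= 150 / 1150 * 100
= 0.130435 * 100
= 13.04%

13.04%


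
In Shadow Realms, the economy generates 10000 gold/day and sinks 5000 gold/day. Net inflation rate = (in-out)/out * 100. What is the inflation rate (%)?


Net gold = 10000 - 5000 = 5000
Inflation rate = net / sunk * 100 = 5000 / 5000 * 100
= 1.0 * 100
= 100.00%

100.00%
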